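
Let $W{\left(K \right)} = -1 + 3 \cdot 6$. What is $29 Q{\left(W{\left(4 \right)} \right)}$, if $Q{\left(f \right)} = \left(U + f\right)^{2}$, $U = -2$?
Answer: $6525$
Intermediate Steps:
$W{\left(K \right)} = 17$ ($W{\left(K \right)} = -1 + 18 = 17$)
$Q{\left(f \right)} = \left(-2 + f\right)^{2}$
$29 Q{\left(W{\left(4 \right)} \right)} = 29 \left(-2 + 17\right)^{2} = 29 \cdot 15^{2} = 29 \cdot 225 = 6525$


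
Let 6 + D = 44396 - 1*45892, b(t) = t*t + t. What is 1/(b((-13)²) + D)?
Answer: 1/27228 ≈ 3.6727e-5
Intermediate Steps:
b(t) = t + t² (b(t) = t² + t = t + t²)
D = -1502 (D = -6 + (44396 - 1*45892) = -6 + (44396 - 45892) = -6 - 1496 = -1502)
1/(b((-13)²) + D) = 1/((-13)²*(1 + (-13)²) - 1502) = 1/(169*(1 + 169) - 1502) = 1/(169*170 - 1502) = 1/(28730 - 1502) = 1/27228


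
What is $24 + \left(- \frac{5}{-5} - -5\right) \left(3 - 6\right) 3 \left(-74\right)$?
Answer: $4020$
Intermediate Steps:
$24 + \left(- \frac{5}{-5} - -5\right) \left(3 - 6\right) 3 \left(-74\right) = 24 + \left(\left(-5\right) \left(- \frac{1}{5}\right) + 5\right) \left(3 - 6\right) 3 \left(-74\right) = 24 + \left(1 + 5\right) \left(-3\right) 3 \left(-74\right) = 24 + 6 \left(-3\right) 3 \left(-74\right) = 24 + \left(-18\right) 3 \left(-74\right) = 24 - -3996 = 24 + 3996 = 4020$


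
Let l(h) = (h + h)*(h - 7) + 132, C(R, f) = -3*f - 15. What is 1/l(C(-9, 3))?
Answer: 1/1620 ≈ 0.00061728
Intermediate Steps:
C(R, f) = -15 - 3*f
l(h) = 132 + 2*h*(-7 + h) (l(h) = (2*h)*(-7 + h) + 132 = 2*h*(-7 + h) + 132 = 132 + 2*h*(-7 + h))
1/l(C(-9, 3)) = 1/(132 - 14*(-15 - 3*3) + 2*(-15 - 3*3)**2) = 1/(132 - 14*(-15 - 9) + 2*(-15 - 9)**2) = 1/(132 - 14*(-24) + 2*(-24)**2) = 1/(132 + 336 + 2*576) = 1/(132 + 336 + 1152) = 1/1620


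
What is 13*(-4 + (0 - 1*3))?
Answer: -91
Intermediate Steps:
13*(-4 + (0 - 1*3)) = 13*(-4 + (0 - 3)) = 13*(-4 - 3) = 13*(-7) = -91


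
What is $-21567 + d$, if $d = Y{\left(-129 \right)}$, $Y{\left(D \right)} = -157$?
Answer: $-21724$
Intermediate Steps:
$d = -157$
$-21567 + d = -21567 - 157 = -21724$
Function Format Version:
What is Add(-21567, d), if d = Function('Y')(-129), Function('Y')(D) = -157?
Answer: -21724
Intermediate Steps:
d = -157
Add(-21567, d) = Add(-21567, -157) = -21724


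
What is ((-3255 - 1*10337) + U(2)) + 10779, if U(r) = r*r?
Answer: -2809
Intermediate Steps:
U(r) = r²
((-3255 - 1*10337) + U(2)) + 10779 = ((-3255 - 1*10337) + 2²) + 10779 = ((-3255 - 10337) + 4) + 10779 = (-13592 + 4) + 10779 = -13588 + 10779 = -2809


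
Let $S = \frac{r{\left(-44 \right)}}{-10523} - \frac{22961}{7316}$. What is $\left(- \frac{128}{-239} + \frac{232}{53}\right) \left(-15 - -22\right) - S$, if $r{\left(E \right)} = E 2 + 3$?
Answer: $\frac{2152339514989}{57363826868} \approx 37.521$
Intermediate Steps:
$r{\left(E \right)} = 3 + 2 E$ ($r{\left(E \right)} = 2 E + 3 = 3 + 2 E$)
$S = - \frac{14176279}{4528604}$ ($S = \frac{3 + 2 \left(-44\right)}{-10523} - \frac{22961}{7316} = \left(3 - 88\right) \left(- \frac{1}{10523}\right) - \frac{22961}{7316} = \left(-85\right) \left(- \frac{1}{10523}\right) - \frac{22961}{7316} = \frac{5}{619} - \frac{22961}{7316} = - \frac{14176279}{4528604} \approx -3.1304$)
$\left(- \frac{128}{-239} + \frac{232}{53}\right) \left(-15 - -22\right) - S = \left(- \frac{128}{-239} + \frac{232}{53}\right) \left(-15 - -22\right) - - \frac{14176279}{4528604} = \left(\left(-128\right) \left(- \frac{1}{239}\right) + 232 \cdot \frac{1}{53}\right) \left(-15 + 22\right) + \frac{14176279}{4528604} = \left(\frac{128}{239} + \frac{232}{53}\right) 7 + \frac{14176279}{4528604} = \frac{62232}{12667} \cdot 7 + \frac{14176279}{4528604} = \frac{435624}{12667} + \frac{14176279}{4528604} = \frac{2152339514989}{57363826868}$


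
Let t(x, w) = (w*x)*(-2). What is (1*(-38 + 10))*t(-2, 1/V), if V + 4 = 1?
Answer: 112/3 ≈ 37.333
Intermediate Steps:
V = -3 (V = -4 + 1 = -3)
t(x, w) = -2*w*x
(1*(-38 + 10))*t(-2, 1/V) = (1*(-38 + 10))*(-2*(-2)/(-3)) = (1*(-28))*(-2*(-⅓)*(-2)) = -28*(-4/3) = 112/3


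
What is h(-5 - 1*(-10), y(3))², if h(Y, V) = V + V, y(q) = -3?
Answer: 36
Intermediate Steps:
h(Y, V) = 2*V
h(-5 - 1*(-10), y(3))² = (2*(-3))² = (-6)² = 36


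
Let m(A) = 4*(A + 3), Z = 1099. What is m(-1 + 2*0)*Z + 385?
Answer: 9177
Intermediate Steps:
m(A) = 12 + 4*A (m(A) = 4*(3 + A) = 12 + 4*A)
m(-1 + 2*0)*Z + 385 = (12 + 4*(-1 + 2*0))*1099 + 385 = (12 + 4*(-1 + 0))*1099 + 385 = (12 + 4*(-1))*1099 + 385 = (12 - 4)*1099 + 385 = 8*1099 + 385 = 8792 + 385 = 9177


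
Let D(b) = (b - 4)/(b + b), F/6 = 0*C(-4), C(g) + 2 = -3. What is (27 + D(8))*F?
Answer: 0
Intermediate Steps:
C(g) = -5 (C(g) = -2 - 3 = -5)
F = 0 (F = 6*(0*(-5)) = 6*0 = 0)
D(b) = (-4 + b)/(2*b) (D(b) = (-4 + b)/((2*b)) = (-4 + b)*(1/(2*b)) = (-4 + b)/(2*b))
(27 + D(8))*F = (27 + (1/2)*(-4 + 8)/8)*0 = (27 + (1/2)*(1/8)*4)*0 = (27 + 1/4)*0 = (109/4)*0 = 0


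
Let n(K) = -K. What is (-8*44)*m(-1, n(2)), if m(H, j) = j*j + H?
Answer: -1056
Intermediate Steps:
m(H, j) = H + j**2 (m(H, j) = j**2 + H = H + j**2)
(-8*44)*m(-1, n(2)) = (-8*44)*(-1 + (-1*2)**2) = -352*(-1 + (-2)**2) = -352*(-1 + 4) = -352*3 = -1056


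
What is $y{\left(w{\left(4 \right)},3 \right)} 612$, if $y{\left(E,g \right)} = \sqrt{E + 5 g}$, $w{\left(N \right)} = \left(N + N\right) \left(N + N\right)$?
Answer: $612 \sqrt{79} \approx 5439.6$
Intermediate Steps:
$w{\left(N \right)} = 4 N^{2}$ ($w{\left(N \right)} = 2 N 2 N = 4 N^{2}$)
$y{\left(w{\left(4 \right)},3 \right)} 612 = \sqrt{4 \cdot 4^{2} + 5 \cdot 3} \cdot 612 = \sqrt{4 \cdot 16 + 15} \cdot 612 = \sqrt{64 + 15} \cdot 612 = \sqrt{79} \cdot 612 = 612 \sqrt{79}$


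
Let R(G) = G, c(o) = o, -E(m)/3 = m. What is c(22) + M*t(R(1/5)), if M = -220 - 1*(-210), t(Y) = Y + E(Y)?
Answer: 26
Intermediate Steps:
E(m) = -3*m
t(Y) = -2*Y (t(Y) = Y - 3*Y = -2*Y)
M = -10 (M = -220 + 210 = -10)
c(22) + M*t(R(1/5)) = 22 - (-20)/5 = 22 - 10*(-⅖) = 22 + 4 = 26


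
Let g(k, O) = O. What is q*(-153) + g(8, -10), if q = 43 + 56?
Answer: -15157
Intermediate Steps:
q = 99
q*(-153) + g(8, -10) = 99*(-153) - 10 = -15147 - 10 = -15157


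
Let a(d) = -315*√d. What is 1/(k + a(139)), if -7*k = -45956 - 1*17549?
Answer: 88907/671412710 + 3087*√139/671412710 ≈ 0.00018662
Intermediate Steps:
k = 63505/7 (k = -(-45956 - 1*17549)/7 = -(-45956 - 17549)/7 = -⅐*(-63505) = 63505/7 ≈ 9072.1)
1/(k + a(139)) = 1/(63505/7 - 315*√139)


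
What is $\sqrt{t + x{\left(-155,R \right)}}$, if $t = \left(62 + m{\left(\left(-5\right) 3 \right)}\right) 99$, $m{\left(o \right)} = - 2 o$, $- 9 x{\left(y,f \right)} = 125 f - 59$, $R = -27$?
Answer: $\frac{\sqrt{85406}}{3} \approx 97.414$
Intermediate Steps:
$x{\left(y,f \right)} = \frac{59}{9} - \frac{125 f}{9}$ ($x{\left(y,f \right)} = - \frac{125 f - 59}{9} = - \frac{-59 + 125 f}{9} = \frac{59}{9} - \frac{125 f}{9}$)
$t = 9108$ ($t = \left(62 - 2 \left(\left(-5\right) 3\right)\right) 99 = \left(62 - -30\right) 99 = \left(62 + 30\right) 99 = 92 \cdot 99 = 9108$)
$\sqrt{t + x{\left(-155,R \right)}} = \sqrt{9108 + \left(\frac{59}{9} - -375\right)} = \sqrt{9108 + \left(\frac{59}{9} + 375\right)} = \sqrt{9108 + \frac{3434}{9}} = \sqrt{\frac{85406}{9}} = \frac{\sqrt{85406}}{3}$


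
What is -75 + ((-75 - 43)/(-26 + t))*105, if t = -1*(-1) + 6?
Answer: 10965/19 ≈ 577.11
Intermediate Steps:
t = 7 (t = 1 + 6 = 7)
-75 + ((-75 - 43)/(-26 + t))*105 = -75 + ((-75 - 43)/(-26 + 7))*105 = -75 - 118/(-19)*105 = -75 - 118*(-1/19)*105 = -75 + (118/19)*105 = -75 + 12390/19 = 10965/19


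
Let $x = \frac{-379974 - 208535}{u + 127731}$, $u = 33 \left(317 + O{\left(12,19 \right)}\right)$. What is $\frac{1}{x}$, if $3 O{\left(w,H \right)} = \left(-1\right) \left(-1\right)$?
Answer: $- \frac{138203}{588509} \approx -0.23484$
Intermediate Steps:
$O{\left(w,H \right)} = \frac{1}{3}$ ($O{\left(w,H \right)} = \frac{\left(-1\right) \left(-1\right)}{3} = \frac{1}{3} \cdot 1 = \frac{1}{3}$)
$u = 10472$ ($u = 33 \left(317 + \frac{1}{3}\right) = 33 \cdot \frac{952}{3} = 10472$)
$x = - \frac{588509}{138203}$ ($x = \frac{-379974 - 208535}{10472 + 127731} = - \frac{588509}{138203} \approx -4.2583$)
$\frac{1}{x} = \frac{1}{- \frac{588509}{138203}} = - \frac{138203}{588509}$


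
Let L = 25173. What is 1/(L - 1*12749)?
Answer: 1/12424 ≈ 8.0489e-5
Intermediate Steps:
1/(L - 1*12749) = 1/(25173 - 1*12749) = 1/(25173 - 12749) = 1/12424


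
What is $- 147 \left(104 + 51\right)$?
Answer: $-22785$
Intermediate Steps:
$- 147 \left(104 + 51\right) = \left(-147\right) 155 = -22785$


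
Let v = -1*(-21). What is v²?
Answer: 441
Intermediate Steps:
v = 21
v² = 21² = 441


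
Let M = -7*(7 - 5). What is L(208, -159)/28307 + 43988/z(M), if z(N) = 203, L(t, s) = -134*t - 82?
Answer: 177070522/820903 ≈ 215.70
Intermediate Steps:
L(t, s) = -82 - 134*t
M = -14 (M = -7*2 = -14)
L(208, -159)/28307 + 43988/z(M) = (-82 - 134*208)/28307 + 43988/203 = (-82 - 27872)*(1/28307) + 43988*(1/203) = -27954*1/28307 + 6284/29 = -27954/28307 + 6284/29 = 177070522/820903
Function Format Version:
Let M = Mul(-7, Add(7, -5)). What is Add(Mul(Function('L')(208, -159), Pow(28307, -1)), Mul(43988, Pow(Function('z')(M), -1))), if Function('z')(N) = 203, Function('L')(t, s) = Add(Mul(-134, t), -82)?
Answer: Rational(177070522, 820903) ≈ 215.70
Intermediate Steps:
Function('L')(t, s) = Add(-82, Mul(-134, t))
M = -14 (M = Mul(-7, 2) = -14)
Add(Mul(Function('L')(208, -159), Pow(28307, -1)), Mul(43988, Pow(Function('z')(M), -1))) = Add(Mul(Add(-82, Mul(-134, 208)), Pow(28307, -1)), Mul(43988, Pow(203, -1))) = Add(Mul(Add(-82, -27872), Rational(1, 28307)), Mul(43988, Rational(1, 203))) = Add(Mul(-27954, Rational(1, 28307)), Rational(6284, 29)) = Add(Rational(-27954, 28307), Rational(6284, 29)) = Rational(177070522, 820903)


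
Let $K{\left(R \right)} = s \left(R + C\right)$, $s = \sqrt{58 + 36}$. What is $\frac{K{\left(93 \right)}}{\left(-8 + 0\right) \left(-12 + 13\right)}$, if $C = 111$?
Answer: $- \frac{51 \sqrt{94}}{2} \approx -247.23$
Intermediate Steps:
$s = \sqrt{94} \approx 9.6954$
$K{\left(R \right)} = \sqrt{94} \left(111 + R\right)$ ($K{\left(R \right)} = \sqrt{94} \left(R + 111\right) = \sqrt{94} \left(111 + R\right)$)
$\frac{K{\left(93 \right)}}{\left(-8 + 0\right) \left(-12 + 13\right)} = \frac{\sqrt{94} \left(111 + 93\right)}{\left(-8 + 0\right) \left(-12 + 13\right)} = \frac{\sqrt{94} \cdot 204}{\left(-8\right) 1} = \frac{204 \sqrt{94}}{-8} = 204 \sqrt{94} \left(- \frac{1}{8}\right) = - \frac{51 \sqrt{94}}{2}$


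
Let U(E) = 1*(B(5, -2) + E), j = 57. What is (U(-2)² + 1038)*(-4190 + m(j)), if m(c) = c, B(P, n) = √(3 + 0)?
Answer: -4318985 + 16532*√3 ≈ -4.2904e+6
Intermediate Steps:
B(P, n) = √3
U(E) = E + √3 (U(E) = 1*(√3 + E) = 1*(E + √3) = E + √3)
(U(-2)² + 1038)*(-4190 + m(j)) = ((-2 + √3)² + 1038)*(-4190 + 57) = (1038 + (-2 + √3)²)*(-4133) = -4290054 - 4133*(-2 + √3)²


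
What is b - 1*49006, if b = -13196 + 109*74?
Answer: -54136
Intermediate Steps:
b = -5130 (b = -13196 + 8066 = -5130)
b - 1*49006 = -5130 - 1*49006 = -5130 - 49006 = -54136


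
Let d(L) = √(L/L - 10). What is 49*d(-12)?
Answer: 147*I ≈ 147.0*I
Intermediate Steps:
d(L) = 3*I (d(L) = √(1 - 10) = √(-9) = 3*I)
49*d(-12) = 49*(3*I) = 147*I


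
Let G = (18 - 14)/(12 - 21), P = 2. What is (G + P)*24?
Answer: 112/3 ≈ 37.333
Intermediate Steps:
G = -4/9 (G = 4/(-9) = 4*(-⅑) = -4/9 ≈ -0.44444)
(G + P)*24 = (-4/9 + 2)*24 = (14/9)*24 = 112/3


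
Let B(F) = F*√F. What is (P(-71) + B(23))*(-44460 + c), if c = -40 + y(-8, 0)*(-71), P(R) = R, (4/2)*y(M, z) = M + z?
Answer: 3139336 - 1016968*√23 ≈ -1.7379e+6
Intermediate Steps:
y(M, z) = M/2 + z/2 (y(M, z) = (M + z)/2 = M/2 + z/2)
B(F) = F^(3/2)
c = 244 (c = -40 + ((½)*(-8) + (½)*0)*(-71) = -40 + (-4 + 0)*(-71) = -40 - 4*(-71) = -40 + 284 = 244)
(P(-71) + B(23))*(-44460 + c) = (-71 + 23^(3/2))*(-44460 + 244) = (-71 + 23*√23)*(-44216) = 3139336 - 1016968*√23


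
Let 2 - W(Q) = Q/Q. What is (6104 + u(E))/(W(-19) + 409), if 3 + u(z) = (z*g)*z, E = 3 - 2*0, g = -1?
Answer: 3046/205 ≈ 14.859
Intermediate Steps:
E = 3 (E = 3 + 0 = 3)
u(z) = -3 - z² (u(z) = -3 + (z*(-1))*z = -3 + (-z)*z = -3 - z²)
W(Q) = 1 (W(Q) = 2 - Q/Q = 2 - 1*1 = 2 - 1 = 1)
(6104 + u(E))/(W(-19) + 409) = (6104 + (-3 - 1*3²))/(1 + 409) = (6104 + (-3 - 1*9))/410 = (6104 + (-3 - 9))*(1/410) = (6104 - 12)*(1/410) = 6092*(1/410) = 3046/205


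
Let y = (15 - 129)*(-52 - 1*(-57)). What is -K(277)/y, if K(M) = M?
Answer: 277/570 ≈ 0.48596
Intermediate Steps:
y = -570 (y = -114*(-52 + 57) = -114*5 = -570)
-K(277)/y = -277/(-570) = -277*(-1)/570 = -1*(-277/570) = 277/570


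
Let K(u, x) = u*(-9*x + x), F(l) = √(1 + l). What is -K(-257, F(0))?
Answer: -2056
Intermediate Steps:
K(u, x) = -8*u*x (K(u, x) = u*(-8*x) = -8*u*x)
-K(-257, F(0)) = -(-8)*(-257)*√(1 + 0) = -(-8)*(-257)*√1 = -(-8)*(-257) = -1*2056 = -2056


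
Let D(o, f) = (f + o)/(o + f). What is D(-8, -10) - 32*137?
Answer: -4383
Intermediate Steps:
D(o, f) = 1 (D(o, f) = (f + o)/(f + o) = 1)
D(-8, -10) - 32*137 = 1 - 32*137 = 1 - 4384 = -4383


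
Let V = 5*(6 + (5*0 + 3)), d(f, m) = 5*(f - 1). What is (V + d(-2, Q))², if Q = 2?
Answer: 900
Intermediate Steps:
d(f, m) = -5 + 5*f (d(f, m) = 5*(-1 + f) = -5 + 5*f)
V = 45 (V = 5*(6 + (0 + 3)) = 5*(6 + 3) = 5*9 = 45)
(V + d(-2, Q))² = (45 + (-5 + 5*(-2)))² = (45 + (-5 - 10))² = (45 - 15)² = 30² = 900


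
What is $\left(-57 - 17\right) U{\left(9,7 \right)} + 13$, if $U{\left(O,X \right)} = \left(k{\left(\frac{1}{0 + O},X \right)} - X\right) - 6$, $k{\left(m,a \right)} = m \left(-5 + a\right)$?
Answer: $\frac{8627}{9} \approx 958.56$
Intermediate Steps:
$U{\left(O,X \right)} = -6 - X + \frac{-5 + X}{O}$ ($U{\left(O,X \right)} = \left(\frac{-5 + X}{0 + O} - X\right) - 6 = \left(\frac{-5 + X}{O} - X\right) - 6 = \left(- X + \frac{-5 + X}{O}\right) - 6 = -6 - X + \frac{-5 + X}{O}$)
$\left(-57 - 17\right) U{\left(9,7 \right)} + 13 = \left(-57 - 17\right) \frac{-5 + 7 - 9 \left(6 + 7\right)}{9} + 13 = \left(-57 - 17\right) \frac{-5 + 7 - 9 \cdot 13}{9} + 13 = - 74 \frac{-5 + 7 - 117}{9} + 13 = - 74 \cdot \frac{1}{9} \left(-115\right) + 13 = \left(-74\right) \left(- \frac{115}{9}\right) + 13 = \frac{8510}{9} + 13 = \frac{8627}{9}$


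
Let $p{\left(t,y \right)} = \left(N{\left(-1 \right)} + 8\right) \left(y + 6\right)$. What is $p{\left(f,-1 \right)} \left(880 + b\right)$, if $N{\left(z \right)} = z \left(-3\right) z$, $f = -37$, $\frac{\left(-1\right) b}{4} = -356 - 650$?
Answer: $122600$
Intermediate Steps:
$b = 4024$ ($b = - 4 \left(-356 - 650\right) = \left(-4\right) \left(-1006\right) = 4024$)
$N{\left(z \right)} = - 3 z^{2}$ ($N{\left(z \right)} = - 3 z z = - 3 z^{2}$)
$p{\left(t,y \right)} = 30 + 5 y$ ($p{\left(t,y \right)} = \left(- 3 \left(-1\right)^{2} + 8\right) \left(y + 6\right) = \left(\left(-3\right) 1 + 8\right) \left(6 + y\right) = \left(-3 + 8\right) \left(6 + y\right) = 5 \left(6 + y\right) = 30 + 5 y$)
$p{\left(f,-1 \right)} \left(880 + b\right) = \left(30 + 5 \left(-1\right)\right) \left(880 + 4024\right) = \left(30 - 5\right) 4904 = 25 \cdot 4904 = 122600$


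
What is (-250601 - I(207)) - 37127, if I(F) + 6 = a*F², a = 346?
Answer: -15113476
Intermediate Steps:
I(F) = -6 + 346*F²
(-250601 - I(207)) - 37127 = (-250601 - (-6 + 346*207²)) - 37127 = (-250601 - (-6 + 346*42849)) - 37127 = (-250601 - (-6 + 14825754)) - 37127 = (-250601 - 1*14825748) - 37127 = (-250601 - 14825748) - 37127 = -15076349 - 37127 = -15113476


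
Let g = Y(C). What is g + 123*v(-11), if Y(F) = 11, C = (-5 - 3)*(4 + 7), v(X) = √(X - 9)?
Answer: 11 + 246*I*√5 ≈ 11.0 + 550.07*I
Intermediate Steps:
v(X) = √(-9 + X)
C = -88 (C = -8*11 = -88)
g = 11
g + 123*v(-11) = 11 + 123*√(-9 - 11) = 11 + 123*√(-20) = 11 + 123*(2*I*√5) = 11 + 246*I*√5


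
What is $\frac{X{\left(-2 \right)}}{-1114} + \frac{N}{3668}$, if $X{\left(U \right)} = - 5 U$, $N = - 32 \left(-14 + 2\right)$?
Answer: $\frac{48887}{510769} \approx 0.095713$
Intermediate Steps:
$N = 384$ ($N = \left(-32\right) \left(-12\right) = 384$)
$\frac{X{\left(-2 \right)}}{-1114} + \frac{N}{3668} = \frac{\left(-5\right) \left(-2\right)}{-1114} + \frac{384}{3668} = 10 \left(- \frac{1}{1114}\right) + 384 \cdot \frac{1}{3668} = - \frac{5}{557} + \frac{96}{917} = \frac{48887}{510769}$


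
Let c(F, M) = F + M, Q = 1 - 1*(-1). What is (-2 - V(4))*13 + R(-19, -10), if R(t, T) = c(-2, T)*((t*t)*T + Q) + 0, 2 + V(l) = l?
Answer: 43244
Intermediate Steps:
Q = 2 (Q = 1 + 1 = 2)
V(l) = -2 + l
R(t, T) = (-2 + T)*(2 + T*t²) (R(t, T) = (-2 + T)*((t*t)*T + 2) + 0 = (-2 + T)*(t²*T + 2) + 0 = (-2 + T)*(T*t² + 2) + 0 = (-2 + T)*(2 + T*t²) + 0 = (-2 + T)*(2 + T*t²))
(-2 - V(4))*13 + R(-19, -10) = (-2 - (-2 + 4))*13 + (-2 - 10)*(2 - 10*(-19)²) = (-2 - 1*2)*13 - 12*(2 - 10*361) = (-2 - 2)*13 - 12*(2 - 3610) = -4*13 - 12*(-3608) = -52 + 43296 = 43244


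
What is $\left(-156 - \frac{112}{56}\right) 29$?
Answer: $-4582$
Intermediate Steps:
$\left(-156 - \frac{112}{56}\right) 29 = \left(-156 - 2\right) 29 = \left(-158\right) 29 = -4582$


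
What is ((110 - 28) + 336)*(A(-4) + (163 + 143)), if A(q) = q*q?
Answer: 134596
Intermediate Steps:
A(q) = q²
((110 - 28) + 336)*(A(-4) + (163 + 143)) = ((110 - 28) + 336)*((-4)² + (163 + 143)) = (82 + 336)*(16 + 306) = 418*322 = 134596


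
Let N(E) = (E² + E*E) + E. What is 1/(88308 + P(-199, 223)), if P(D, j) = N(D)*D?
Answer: -1/15633289 ≈ -6.3966e-8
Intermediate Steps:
N(E) = E + 2*E² (N(E) = (E² + E²) + E = 2*E² + E = E + 2*E²)
P(D, j) = D²*(1 + 2*D) (P(D, j) = (D*(1 + 2*D))*D = D²*(1 + 2*D))
1/(88308 + P(-199, 223)) = 1/(88308 + (-199)²*(1 + 2*(-199))) = 1/(88308 + 39601*(1 - 398)) = 1/(88308 + 39601*(-397)) = 1/(88308 - 15721597) = 1/(-15633289) = -1/15633289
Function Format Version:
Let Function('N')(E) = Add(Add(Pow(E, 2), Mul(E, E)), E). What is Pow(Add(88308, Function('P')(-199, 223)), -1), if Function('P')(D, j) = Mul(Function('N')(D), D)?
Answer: Rational(-1, 15633289) ≈ -6.3966e-8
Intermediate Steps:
Function('N')(E) = Add(E, Mul(2, Pow(E, 2))) (Function('N')(E) = Add(Add(Pow(E, 2), Pow(E, 2)), E) = Add(Mul(2, Pow(E, 2)), E) = Add(E, Mul(2, Pow(E, 2))))
Function('P')(D, j) = Mul(Pow(D, 2), Add(1, Mul(2, D))) (Function('P')(D, j) = Mul(Mul(D, Add(1, Mul(2, D))), D) = Mul(Pow(D, 2), Add(1, Mul(2, D))))
Pow(Add(88308, Function('P')(-199, 223)), -1) = Pow(Add(88308, Mul(Pow(-199, 2), Add(1, Mul(2, -199)))), -1) = Pow(Add(88308, Mul(39601, Add(1, -398))), -1) = Pow(Add(88308, Mul(39601, -397)), -1) = Pow(Add(88308, -15721597), -1) = Pow(-15633289, -1) = Rational(-1, 15633289)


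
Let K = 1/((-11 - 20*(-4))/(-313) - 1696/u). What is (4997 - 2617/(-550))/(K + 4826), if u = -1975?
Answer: 120606366899/116406123350 ≈ 1.0361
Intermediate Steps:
K = 618175/394573 (K = 1/((-11 - 20*(-4))/(-313) - 1696/(-1975)) = 1/((-11 + 80)*(-1/313) - 1696*(-1/1975)) = 1/(69*(-1/313) + 1696/1975) = 1/(-69/313 + 1696/1975) = 1/(394573/618175) = 618175/394573 ≈ 1.5667)
(4997 - 2617/(-550))/(K + 4826) = (4997 - 2617/(-550))/(618175/394573 + 4826) = (4997 - 2617*(-1/550))/(1904827473/394573) = (4997 + 2617/550)*(394573/1904827473) = (2750967/550)*(394573/1904827473) = 120606366899/116406123350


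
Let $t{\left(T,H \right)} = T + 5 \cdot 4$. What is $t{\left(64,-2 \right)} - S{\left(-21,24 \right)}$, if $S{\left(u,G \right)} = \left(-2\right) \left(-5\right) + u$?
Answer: $95$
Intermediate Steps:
$t{\left(T,H \right)} = 20 + T$ ($t{\left(T,H \right)} = T + 20 = 20 + T$)
$S{\left(u,G \right)} = 10 + u$
$t{\left(64,-2 \right)} - S{\left(-21,24 \right)} = \left(20 + 64\right) - \left(10 - 21\right) = 84 - -11 = 84 + 11 = 95$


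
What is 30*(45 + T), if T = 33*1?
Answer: 2340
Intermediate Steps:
T = 33
30*(45 + T) = 30*(45 + 33) = 30*78 = 2340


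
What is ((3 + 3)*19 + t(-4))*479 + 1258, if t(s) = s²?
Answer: 63528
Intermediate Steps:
((3 + 3)*19 + t(-4))*479 + 1258 = ((3 + 3)*19 + (-4)²)*479 + 1258 = (6*19 + 16)*479 + 1258 = (114 + 16)*479 + 1258 = 130*479 + 1258 = 62270 + 1258 = 63528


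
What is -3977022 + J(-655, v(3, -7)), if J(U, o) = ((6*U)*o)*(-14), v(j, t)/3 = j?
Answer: -3481842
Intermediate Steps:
v(j, t) = 3*j
J(U, o) = -84*U*o (J(U, o) = (6*U*o)*(-14) = -84*U*o)
-3977022 + J(-655, v(3, -7)) = -3977022 - 84*(-655)*3*3 = -3977022 - 84*(-655)*9 = -3977022 + 495180 = -3481842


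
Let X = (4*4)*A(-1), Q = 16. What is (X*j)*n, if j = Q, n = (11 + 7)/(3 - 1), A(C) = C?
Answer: -2304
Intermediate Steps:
n = 9 (n = 18/2 = 18*(1/2) = 9)
j = 16
X = -16 (X = (4*4)*(-1) = 16*(-1) = -16)
(X*j)*n = -16*16*9 = -256*9 = -2304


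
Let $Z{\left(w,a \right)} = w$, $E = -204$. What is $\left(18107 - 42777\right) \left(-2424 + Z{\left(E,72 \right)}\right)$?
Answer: $64832760$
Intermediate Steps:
$\left(18107 - 42777\right) \left(-2424 + Z{\left(E,72 \right)}\right) = \left(18107 - 42777\right) \left(-2424 - 204\right) = \left(-24670\right) \left(-2628\right) = 64832760$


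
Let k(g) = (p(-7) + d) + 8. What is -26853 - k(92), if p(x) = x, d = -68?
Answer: -26786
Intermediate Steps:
k(g) = -67 (k(g) = (-7 - 68) + 8 = -75 + 8 = -67)
-26853 - k(92) = -26853 - 1*(-67) = -26853 + 67 = -26786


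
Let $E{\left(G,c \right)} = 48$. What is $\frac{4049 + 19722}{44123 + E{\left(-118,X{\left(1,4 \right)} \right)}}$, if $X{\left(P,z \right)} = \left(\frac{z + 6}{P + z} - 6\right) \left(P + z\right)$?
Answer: $\frac{23771}{44171} \approx 0.53816$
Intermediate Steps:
$X{\left(P,z \right)} = \left(-6 + \frac{6 + z}{P + z}\right) \left(P + z\right)$ ($X{\left(P,z \right)} = \left(\frac{6 + z}{P + z} - 6\right) \left(P + z\right) = \left(-6 + \frac{6 + z}{P + z}\right) \left(P + z\right)$)
$\frac{4049 + 19722}{44123 + E{\left(-118,X{\left(1,4 \right)} \right)}} = \frac{4049 + 19722}{44123 + 48} = \frac{23771}{44171}$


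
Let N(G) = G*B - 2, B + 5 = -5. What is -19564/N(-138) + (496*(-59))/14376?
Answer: -20098616/1238133 ≈ -16.233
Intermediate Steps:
B = -10 (B = -5 - 5 = -10)
N(G) = -2 - 10*G (N(G) = G*(-10) - 2 = -10*G - 2 = -2 - 10*G)
-19564/N(-138) + (496*(-59))/14376 = -19564/(-2 - 10*(-138)) + (496*(-59))/14376 = -19564/(-2 + 1380) - 29264*1/14376 = -19564/1378 - 3658/1797 = -19564*1/1378 - 3658/1797 = -9782/689 - 3658/1797 = -20098616/1238133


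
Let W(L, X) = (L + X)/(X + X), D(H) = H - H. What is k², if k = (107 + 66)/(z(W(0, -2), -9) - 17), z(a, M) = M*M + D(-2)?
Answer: 29929/4096 ≈ 7.3069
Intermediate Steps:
D(H) = 0
W(L, X) = (L + X)/(2*X) (W(L, X) = (L + X)/((2*X)) = (L + X)*(1/(2*X)) = (L + X)/(2*X))
z(a, M) = M² (z(a, M) = M*M + 0 = M² + 0 = M²)
k = 173/64 (k = (107 + 66)/((-9)² - 17) = 173/(81 - 17) = 173/64 ≈ 2.7031)
k² = (173/64)² = 29929/4096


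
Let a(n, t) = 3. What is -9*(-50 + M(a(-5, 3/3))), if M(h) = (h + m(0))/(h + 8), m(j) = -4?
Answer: 4959/11 ≈ 450.82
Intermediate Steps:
M(h) = (-4 + h)/(8 + h) (M(h) = (h - 4)/(h + 8) = (-4 + h)/(8 + h))
-9*(-50 + M(a(-5, 3/3))) = -9*(-50 + (-4 + 3)/(8 + 3)) = -9*(-50 - 1/11) = -9*(-551/11) = 4959/11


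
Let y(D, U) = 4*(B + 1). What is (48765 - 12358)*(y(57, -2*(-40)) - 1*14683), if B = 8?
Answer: -533253329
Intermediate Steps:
y(D, U) = 36 (y(D, U) = 4*(8 + 1) = 4*9 = 36)
(48765 - 12358)*(y(57, -2*(-40)) - 1*14683) = (48765 - 12358)*(36 - 1*14683) = 36407*(36 - 14683) = 36407*(-14647) = -533253329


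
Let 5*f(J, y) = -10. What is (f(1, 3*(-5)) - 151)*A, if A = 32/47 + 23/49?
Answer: -405297/2303 ≈ -175.99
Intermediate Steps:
f(J, y) = -2 (f(J, y) = (1/5)*(-10) = -2)
A = 2649/2303 (A = 32*(1/47) + 23*(1/49) = 32/47 + 23/49 = 2649/2303 ≈ 1.1502)
(f(1, 3*(-5)) - 151)*A = (-2 - 151)*(2649/2303) = -153*2649/2303 = -405297/2303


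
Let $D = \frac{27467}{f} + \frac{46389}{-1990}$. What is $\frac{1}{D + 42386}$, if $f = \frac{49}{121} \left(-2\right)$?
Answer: $\frac{48755}{411948167} \approx 0.00011835$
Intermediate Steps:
$f = - \frac{98}{121}$ ($f = 49 \cdot \frac{1}{121} \left(-2\right) = \frac{49}{121} \left(-2\right) = - \frac{98}{121} \approx -0.80992$)
$D = - \frac{1654581263}{48755}$ ($D = \frac{27467}{- \frac{98}{121}} + \frac{46389}{-1990} = 27467 \left(- \frac{121}{98}\right) + 46389 \left(- \frac{1}{1990}\right) = - \frac{3323507}{98} - \frac{46389}{1990} = - \frac{1654581263}{48755} \approx -33937.0$)
$\frac{1}{D + 42386} = \frac{1}{- \frac{1654581263}{48755} + 42386} = \frac{1}{\frac{411948167}{48755}} = \frac{48755}{411948167}$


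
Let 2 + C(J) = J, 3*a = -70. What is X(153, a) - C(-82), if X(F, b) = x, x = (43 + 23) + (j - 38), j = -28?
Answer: 84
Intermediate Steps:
a = -70/3 (a = (⅓)*(-70) = -70/3 ≈ -23.333)
C(J) = -2 + J
x = 0 (x = (43 + 23) + (-28 - 38) = 66 - 66 = 0)
X(F, b) = 0
X(153, a) - C(-82) = 0 - (-2 - 82) = 0 - 1*(-84) = 0 + 84 = 84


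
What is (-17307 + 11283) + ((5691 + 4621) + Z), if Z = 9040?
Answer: 13328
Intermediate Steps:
(-17307 + 11283) + ((5691 + 4621) + Z) = (-17307 + 11283) + ((5691 + 4621) + 9040) = -6024 + (10312 + 9040) = -6024 + 19352 = 13328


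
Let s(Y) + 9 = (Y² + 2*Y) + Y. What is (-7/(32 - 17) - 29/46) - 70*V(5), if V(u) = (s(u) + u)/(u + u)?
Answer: -174637/690 ≈ -253.10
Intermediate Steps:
s(Y) = -9 + Y² + 3*Y (s(Y) = -9 + ((Y² + 2*Y) + Y) = -9 + (Y² + 3*Y) = -9 + Y² + 3*Y)
V(u) = (-9 + u² + 4*u)/(2*u) (V(u) = ((-9 + u² + 3*u) + u)/(u + u) = (-9 + u² + 4*u)/((2*u)) = (-9 + u² + 4*u)*(1/(2*u)) = (-9 + u² + 4*u)/(2*u))
(-7/(32 - 17) - 29/46) - 70*V(5) = (-7/(32 - 17) - 29/46) - 70*(2 + (½)*5 - 9/2/5) = (-7/15 - 29*1/46) - 70*(2 + 5/2 - 9/2*⅕) = (-7*1/15 - 29/46) - 70*(2 + 5/2 - 9/10) = (-7/15 - 29/46) - 70*18/5 = -757/690 - 252 = -174637/690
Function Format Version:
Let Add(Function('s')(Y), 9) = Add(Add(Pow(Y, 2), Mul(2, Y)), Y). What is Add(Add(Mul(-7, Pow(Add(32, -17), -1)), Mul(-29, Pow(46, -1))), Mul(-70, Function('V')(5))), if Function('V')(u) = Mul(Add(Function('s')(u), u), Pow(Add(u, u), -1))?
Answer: Rational(-174637, 690) ≈ -253.10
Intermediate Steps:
Function('s')(Y) = Add(-9, Pow(Y, 2), Mul(3, Y)) (Function('s')(Y) = Add(-9, Add(Add(Pow(Y, 2), Mul(2, Y)), Y)) = Add(-9, Add(Pow(Y, 2), Mul(3, Y))) = Add(-9, Pow(Y, 2), Mul(3, Y)))
Function('V')(u) = Mul(Rational(1, 2), Pow(u, -1), Add(-9, Pow(u, 2), Mul(4, u))) (Function('V')(u) = Mul(Add(Add(-9, Pow(u, 2), Mul(3, u)), u), Pow(Add(u, u), -1)) = Mul(Add(-9, Pow(u, 2), Mul(4, u)), Pow(Mul(2, u), -1)) = Mul(Add(-9, Pow(u, 2), Mul(4, u)), Mul(Rational(1, 2), Pow(u, -1))) = Mul(Rational(1, 2), Pow(u, -1), Add(-9, Pow(u, 2), Mul(4, u))))
Add(Add(Mul(-7, Pow(Add(32, -17), -1)), Mul(-29, Pow(46, -1))), Mul(-70, Function('V')(5))) = Add(Add(Mul(-7, Pow(Add(32, -17), -1)), Mul(-29, Pow(46, -1))), Mul(-70, Add(2, Mul(Rational(1, 2), 5), Mul(Rational(-9, 2), Pow(5, -1))))) = Add(Add(Mul(-7, Pow(15, -1)), Mul(-29, Rational(1, 46))), Mul(-70, Add(2, Rational(5, 2), Mul(Rational(-9, 2), Rational(1, 5))))) = Add(Add(Mul(-7, Rational(1, 15)), Rational(-29, 46)), Mul(-70, Add(2, Rational(5, 2), Rational(-9, 10)))) = Add(Add(Rational(-7, 15), Rational(-29, 46)), Mul(-70, Rational(18, 5))) = Add(Rational(-757, 690), -252) = Rational(-174637, 690)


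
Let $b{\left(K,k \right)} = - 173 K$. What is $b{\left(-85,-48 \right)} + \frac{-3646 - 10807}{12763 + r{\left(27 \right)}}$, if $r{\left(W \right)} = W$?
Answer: $\frac{188062497}{12790} \approx 14704.0$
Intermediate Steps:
$b{\left(-85,-48 \right)} + \frac{-3646 - 10807}{12763 + r{\left(27 \right)}} = \left(-173\right) \left(-85\right) + \frac{-3646 - 10807}{12763 + 27} = 14705 - \frac{14453}{12790} = \frac{188062497}{12790}$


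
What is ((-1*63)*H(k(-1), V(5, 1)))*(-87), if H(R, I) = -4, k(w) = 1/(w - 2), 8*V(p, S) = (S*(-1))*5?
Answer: -21924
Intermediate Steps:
V(p, S) = -5*S/8 (V(p, S) = ((S*(-1))*5)/8 = (-S*5)/8 = (-5*S)/8 = -5*S/8)
k(w) = 1/(-2 + w)
((-1*63)*H(k(-1), V(5, 1)))*(-87) = (-1*63*(-4))*(-87) = -63*(-4)*(-87) = 252*(-87) = -21924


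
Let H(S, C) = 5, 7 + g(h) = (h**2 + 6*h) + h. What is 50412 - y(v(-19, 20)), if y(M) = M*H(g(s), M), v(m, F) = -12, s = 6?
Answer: 50472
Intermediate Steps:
g(h) = -7 + h**2 + 7*h (g(h) = -7 + ((h**2 + 6*h) + h) = -7 + (h**2 + 7*h) = -7 + h**2 + 7*h)
y(M) = 5*M (y(M) = M*5 = 5*M)
50412 - y(v(-19, 20)) = 50412 - 5*(-12) = 50412 - 1*(-60) = 50412 + 60 = 50472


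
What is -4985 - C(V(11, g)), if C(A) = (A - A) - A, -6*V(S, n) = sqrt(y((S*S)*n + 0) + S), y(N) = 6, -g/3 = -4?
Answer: -4985 - sqrt(17)/6 ≈ -4985.7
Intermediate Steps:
g = 12 (g = -3*(-4) = 12)
V(S, n) = -sqrt(6 + S)/6
C(A) = -A (C(A) = 0 - A = -A)
-4985 - C(V(11, g)) = -4985 - (-1)*(-sqrt(6 + 11)/6) = -4985 - (-1)*(-sqrt(17)/6) = -4985 - sqrt(17)/6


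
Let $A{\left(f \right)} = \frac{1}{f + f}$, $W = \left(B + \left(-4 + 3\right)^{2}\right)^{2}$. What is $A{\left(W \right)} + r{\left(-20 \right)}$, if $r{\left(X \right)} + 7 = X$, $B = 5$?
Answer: $- \frac{1943}{72} \approx -26.986$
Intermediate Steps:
$W = 36$ ($W = \left(5 + \left(-4 + 3\right)^{2}\right)^{2} = \left(5 + \left(-1\right)^{2}\right)^{2} = \left(5 + 1\right)^{2} = 6^{2} = 36$)
$r{\left(X \right)} = -7 + X$
$A{\left(f \right)} = \frac{1}{2 f}$
$A{\left(W \right)} + r{\left(-20 \right)} = \frac{1}{2 \cdot 36} - 27 = \frac{1}{2} \cdot \frac{1}{36} - 27 = \frac{1}{72} - 27 = - \frac{1943}{72}$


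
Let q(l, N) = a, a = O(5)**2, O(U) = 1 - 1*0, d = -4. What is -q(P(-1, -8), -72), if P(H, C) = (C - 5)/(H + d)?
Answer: -1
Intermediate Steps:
O(U) = 1 (O(U) = 1 + 0 = 1)
P(H, C) = (-5 + C)/(-4 + H) (P(H, C) = (C - 5)/(H - 4) = (-5 + C)/(-4 + H))
a = 1 (a = 1**2 = 1)
q(l, N) = 1
-q(P(-1, -8), -72) = -1*1 = -1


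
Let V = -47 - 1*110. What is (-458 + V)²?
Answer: 378225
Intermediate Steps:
V = -157 (V = -47 - 110 = -157)
(-458 + V)² = (-458 - 157)² = (-615)² = 378225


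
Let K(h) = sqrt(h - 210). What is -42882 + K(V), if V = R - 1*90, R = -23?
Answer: -42882 + I*sqrt(323) ≈ -42882.0 + 17.972*I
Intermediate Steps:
V = -113 (V = -23 - 1*90 = -23 - 90 = -113)
K(h) = sqrt(-210 + h)
-42882 + K(V) = -42882 + sqrt(-210 - 113) = -42882 + sqrt(-323) = -42882 + I*sqrt(323)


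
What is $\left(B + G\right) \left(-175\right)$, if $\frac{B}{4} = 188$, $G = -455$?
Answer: $-51975$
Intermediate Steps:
$B = 752$ ($B = 4 \cdot 188 = 752$)
$\left(B + G\right) \left(-175\right) = \left(752 - 455\right) \left(-175\right) = 297 \left(-175\right) = -51975$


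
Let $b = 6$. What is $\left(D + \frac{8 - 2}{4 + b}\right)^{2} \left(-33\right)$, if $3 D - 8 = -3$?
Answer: $- \frac{12716}{75} \approx -169.55$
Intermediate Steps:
$D = \frac{5}{3}$ ($D = \frac{8}{3} + \frac{1}{3} \left(-3\right) = \frac{8}{3} - 1 = \frac{5}{3} \approx 1.6667$)
$\left(D + \frac{8 - 2}{4 + b}\right)^{2} \left(-33\right) = \left(\frac{5}{3} + \frac{8 - 2}{4 + 6}\right)^{2} \left(-33\right) = \left(\frac{5}{3} + \frac{6}{10}\right)^{2} \left(-33\right) = \left(\frac{5}{3} + 6 \cdot \frac{1}{10}\right)^{2} \left(-33\right) = \left(\frac{5}{3} + \frac{3}{5}\right)^{2} \left(-33\right) = \left(\frac{34}{15}\right)^{2} \left(-33\right) = \frac{1156}{225} \left(-33\right) = - \frac{12716}{75}$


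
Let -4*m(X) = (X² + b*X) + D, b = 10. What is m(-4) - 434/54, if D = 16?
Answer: -163/27 ≈ -6.0370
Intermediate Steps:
m(X) = -4 - 5*X/2 - X²/4 (m(X) = -((X² + 10*X) + 16)/4 = -(16 + X² + 10*X)/4 = -4 - 5*X/2 - X²/4)
m(-4) - 434/54 = (-4 - 5/2*(-4) - ¼*(-4)²) - 434/54 = (-4 + 10 - ¼*16) - 434*1/54 = (-4 + 10 - 4) - 217/27 = 2 - 217/27 = -163/27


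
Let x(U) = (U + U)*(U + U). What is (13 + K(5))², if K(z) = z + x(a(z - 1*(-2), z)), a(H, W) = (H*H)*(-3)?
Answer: 7474294116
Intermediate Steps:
a(H, W) = -3*H² (a(H, W) = H²*(-3) = -3*H²)
x(U) = 4*U² (x(U) = (2*U)*(2*U) = 4*U²)
K(z) = z + 36*(2 + z)⁴ (K(z) = z + 4*(-3*(z - 1*(-2))²)² = z + 4*(-3*(z + 2)²)² = z + 4*(-3*(2 + z)²)² = z + 4*(9*(2 + z)⁴) = z + 36*(2 + z)⁴)
(13 + K(5))² = (13 + (5 + 36*(2 + 5)⁴))² = (13 + (5 + 36*7⁴))² = (13 + (5 + 36*2401))² = (13 + (5 + 86436))² = (13 + 86441)² = 86454² = 7474294116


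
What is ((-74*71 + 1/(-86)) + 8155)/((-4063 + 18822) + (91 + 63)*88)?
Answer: 249485/2434746 ≈ 0.10247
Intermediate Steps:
((-74*71 + 1/(-86)) + 8155)/((-4063 + 18822) + (91 + 63)*88) = ((-5254 - 1/86) + 8155)/(14759 + 154*88) = (-451845/86 + 8155)/(14759 + 13552) = (249485/86)/28311 = (249485/86)*(1/28311) = 249485/2434746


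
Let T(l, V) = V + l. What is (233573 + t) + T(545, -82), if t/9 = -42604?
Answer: -149400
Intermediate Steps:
t = -383436 (t = 9*(-42604) = -383436)
(233573 + t) + T(545, -82) = (233573 - 383436) + (-82 + 545) = -149863 + 463 = -149400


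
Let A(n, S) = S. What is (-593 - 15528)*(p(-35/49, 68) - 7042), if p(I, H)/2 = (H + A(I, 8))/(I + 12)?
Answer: 8951249734/79 ≈ 1.1331e+8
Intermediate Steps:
p(I, H) = 2*(8 + H)/(12 + I) (p(I, H) = 2*((H + 8)/(I + 12)) = 2*((8 + H)/(12 + I)) = 2*(8 + H)/(12 + I))
(-593 - 15528)*(p(-35/49, 68) - 7042) = (-593 - 15528)*(2*(8 + 68)/(12 - 35/49) - 7042) = -16121*(2*76/(12 - 35*1/49) - 7042) = -16121*(2*76/(12 - 5/7) - 7042) = -16121*(2*76/(79/7) - 7042) = -16121*(2*(7/79)*76 - 7042) = -16121*(1064/79 - 7042) = -16121*(-555254/79) = 8951249734/79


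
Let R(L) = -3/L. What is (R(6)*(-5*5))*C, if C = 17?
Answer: 425/2 ≈ 212.50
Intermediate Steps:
(R(6)*(-5*5))*C = ((-3/6)*(-5*5))*17 = (-3*1/6*(-25))*17 = -1/2*(-25)*17 = (25/2)*17 = 425/2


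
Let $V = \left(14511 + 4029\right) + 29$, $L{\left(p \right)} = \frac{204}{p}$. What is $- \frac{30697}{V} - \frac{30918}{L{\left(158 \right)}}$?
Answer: $- \frac{7559720352}{315673} \approx -23948.0$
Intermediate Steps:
$V = 18569$ ($V = 18540 + 29 = 18569$)
$- \frac{30697}{V} - \frac{30918}{L{\left(158 \right)}} = - \frac{30697}{18569} - \frac{30918}{204 \cdot \frac{1}{158}} = \left(-30697\right) \frac{1}{18569} - \frac{30918}{204 \cdot \frac{1}{158}} = - \frac{30697}{18569} - \frac{30918}{\frac{102}{79}} = - \frac{30697}{18569} - \frac{407087}{17} = - \frac{7559720352}{315673}$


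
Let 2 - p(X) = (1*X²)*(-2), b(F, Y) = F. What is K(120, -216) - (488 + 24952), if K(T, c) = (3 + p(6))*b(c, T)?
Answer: -42072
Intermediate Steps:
p(X) = 2 + 2*X² (p(X) = 2 - 1*X²*(-2) = 2 - X²*(-2) = 2 - (-2)*X² = 2 + 2*X²)
K(T, c) = 77*c (K(T, c) = (3 + (2 + 2*6²))*c = (3 + (2 + 2*36))*c = (3 + (2 + 72))*c = (3 + 74)*c = 77*c)
K(120, -216) - (488 + 24952) = 77*(-216) - (488 + 24952) = -16632 - 1*25440 = -16632 - 25440 = -42072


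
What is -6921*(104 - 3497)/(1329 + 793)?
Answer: 23482953/2122 ≈ 11066.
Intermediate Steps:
-6921*(104 - 3497)/(1329 + 793) = -6921/(2122/(-3393)) = -6921/(2122*(-1/3393)) = -6921/(-2122/3393) = -6921*(-3393/2122) = 23482953/2122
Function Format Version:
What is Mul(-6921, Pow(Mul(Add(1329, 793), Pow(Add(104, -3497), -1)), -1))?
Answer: Rational(23482953, 2122) ≈ 11066.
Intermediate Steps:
Mul(-6921, Pow(Mul(Add(1329, 793), Pow(Add(104, -3497), -1)), -1)) = Mul(-6921, Pow(Mul(2122, Pow(-3393, -1)), -1)) = Mul(-6921, Pow(Mul(2122, Rational(-1, 3393)), -1)) = Mul(-6921, Pow(Rational(-2122, 3393), -1)) = Mul(-6921, Rational(-3393, 2122)) = Rational(23482953, 2122)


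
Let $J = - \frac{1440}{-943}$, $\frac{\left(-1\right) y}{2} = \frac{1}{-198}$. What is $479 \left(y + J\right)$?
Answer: $\frac{68737937}{93357} \approx 736.29$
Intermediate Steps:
$y = \frac{1}{99}$ ($y = - \frac{2}{-198} = \left(-2\right) \left(- \frac{1}{198}\right) = \frac{1}{99} \approx 0.010101$)
$J = \frac{1440}{943}$ ($J = \left(-1440\right) \left(- \frac{1}{943}\right) = \frac{1440}{943} \approx 1.527$)
$479 \left(y + J\right) = 479 \left(\frac{1}{99} + \frac{1440}{943}\right) = 479 \cdot \frac{143503}{93357} = \frac{68737937}{93357}$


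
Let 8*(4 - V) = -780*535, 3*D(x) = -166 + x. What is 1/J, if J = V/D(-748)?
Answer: -1828/312999 ≈ -0.0058403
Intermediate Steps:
D(x) = -166/3 + x/3 (D(x) = (-166 + x)/3 = -166/3 + x/3)
V = 104333/2 (V = 4 - (-195)*535/2 = 4 - 1/8*(-417300) = 4 + 104325/2 = 104333/2 ≈ 52167.)
J = -312999/1828 (J = 104333/(2*(-166/3 + (1/3)*(-748))) = 104333/(2*(-166/3 - 748/3)) = 104333/(2*(-914/3)) = (104333/2)*(-3/914) = -312999/1828 ≈ -171.22)
1/J = 1/(-312999/1828) = -1828/312999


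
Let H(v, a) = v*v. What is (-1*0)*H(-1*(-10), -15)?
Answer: 0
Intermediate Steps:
H(v, a) = v²
(-1*0)*H(-1*(-10), -15) = (-1*0)*(-1*(-10))² = 0*10² = 0*100 = 0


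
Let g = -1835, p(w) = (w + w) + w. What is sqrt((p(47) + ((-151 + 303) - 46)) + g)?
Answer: 2*I*sqrt(397) ≈ 39.85*I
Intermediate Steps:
p(w) = 3*w (p(w) = 2*w + w = 3*w)
sqrt((p(47) + ((-151 + 303) - 46)) + g) = sqrt((3*47 + ((-151 + 303) - 46)) - 1835) = sqrt((141 + (152 - 46)) - 1835) = sqrt((141 + 106) - 1835) = sqrt(247 - 1835) = sqrt(-1588) = 2*I*sqrt(397)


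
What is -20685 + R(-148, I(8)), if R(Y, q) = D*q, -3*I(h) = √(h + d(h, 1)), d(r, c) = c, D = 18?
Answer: -20703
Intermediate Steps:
I(h) = -√(1 + h)/3 (I(h) = -√(h + 1)/3 = -√(1 + h)/3)
R(Y, q) = 18*q
-20685 + R(-148, I(8)) = -20685 + 18*(-√(1 + 8)/3) = -20685 + 18*(-√9/3) = -20685 + 18*(-⅓*3) = -20685 + 18*(-1) = -20685 - 18 = -20703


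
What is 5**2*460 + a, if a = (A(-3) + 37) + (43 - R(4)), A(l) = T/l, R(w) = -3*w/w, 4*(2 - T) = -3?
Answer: 138985/12 ≈ 11582.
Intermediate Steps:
T = 11/4 (T = 2 - 1/4*(-3) = 2 + 3/4 = 11/4 ≈ 2.7500)
R(w) = -3 (R(w) = -3*1 = -3)
A(l) = 11/(4*l)
a = 985/12 (a = ((11/4)/(-3) + 37) + (43 - 1*(-3)) = ((11/4)*(-1/3) + 37) + (43 + 3) = (-11/12 + 37) + 46 = 433/12 + 46 = 985/12 ≈ 82.083)
5**2*460 + a = 5**2*460 + 985/12 = 25*460 + 985/12 = 11500 + 985/12 = 138985/12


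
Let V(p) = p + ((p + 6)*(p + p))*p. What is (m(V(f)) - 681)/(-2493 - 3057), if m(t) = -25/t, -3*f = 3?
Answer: 3077/24975 ≈ 0.12320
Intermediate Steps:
f = -1 (f = -1/3*3 = -1)
V(p) = p + 2*p**2*(6 + p) (V(p) = p + ((6 + p)*(2*p))*p = p + (2*p*(6 + p))*p = p + 2*p**2*(6 + p))
(m(V(f)) - 681)/(-2493 - 3057) = (-25*(-1/(1 + 2*(-1)**2 + 12*(-1))) - 681)/(-2493 - 3057) = (-25*(-1/(1 + 2*1 - 12)) - 681)/(-5550) = (-25*(-1/(1 + 2 - 12)) - 681)*(-1/5550) = (-25/((-1*(-9))) - 681)*(-1/5550) = (-25/9 - 681)*(-1/5550) = -6154/9*(-1/5550) = 3077/24975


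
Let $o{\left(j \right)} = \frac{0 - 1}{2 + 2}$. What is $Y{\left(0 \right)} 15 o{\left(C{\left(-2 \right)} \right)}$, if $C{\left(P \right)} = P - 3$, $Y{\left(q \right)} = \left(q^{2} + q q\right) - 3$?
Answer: $\frac{45}{4} \approx 11.25$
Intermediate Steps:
$Y{\left(q \right)} = -3 + 2 q^{2}$ ($Y{\left(q \right)} = \left(q^{2} + q^{2}\right) - 3 = 2 q^{2} - 3 = -3 + 2 q^{2}$)
$C{\left(P \right)} = -3 + P$ ($C{\left(P \right)} = P - 3 = -3 + P$)
$o{\left(j \right)} = - \frac{1}{4}$
$Y{\left(0 \right)} 15 o{\left(C{\left(-2 \right)} \right)} = \left(-3 + 2 \cdot 0^{2}\right) 15 \left(- \frac{1}{4}\right) = \left(-3 + 2 \cdot 0\right) 15 \left(- \frac{1}{4}\right) = \left(-3 + 0\right) 15 \left(- \frac{1}{4}\right) = \left(-3\right) 15 \left(- \frac{1}{4}\right) = \left(-45\right) \left(- \frac{1}{4}\right) = \frac{45}{4}$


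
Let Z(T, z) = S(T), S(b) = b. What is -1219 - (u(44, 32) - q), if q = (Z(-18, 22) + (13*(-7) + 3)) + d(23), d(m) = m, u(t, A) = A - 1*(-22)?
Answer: -1356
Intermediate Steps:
u(t, A) = 22 + A (u(t, A) = A + 22 = 22 + A)
Z(T, z) = T
q = -83 (q = (-18 + (13*(-7) + 3)) + 23 = (-18 + (-91 + 3)) + 23 = (-18 - 88) + 23 = -106 + 23 = -83)
-1219 - (u(44, 32) - q) = -1219 - ((22 + 32) - 1*(-83)) = -1219 - (54 + 83) = -1219 - 1*137 = -1219 - 137 = -1356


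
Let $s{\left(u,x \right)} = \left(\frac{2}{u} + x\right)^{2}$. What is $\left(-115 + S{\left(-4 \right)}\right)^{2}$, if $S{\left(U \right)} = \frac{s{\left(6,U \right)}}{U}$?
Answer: $\frac{18156121}{1296} \approx 14009.0$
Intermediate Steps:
$s{\left(u,x \right)} = \left(x + \frac{2}{u}\right)^{2}$
$S{\left(U \right)} = \frac{\left(2 + 6 U\right)^{2}}{36 U}$ ($S{\left(U \right)} = \frac{\frac{1}{36} \left(2 + 6 U\right)^{2}}{U} = \frac{\left(2 + 6 U\right)^{2}}{36 U}$)
$\left(-115 + S{\left(-4 \right)}\right)^{2} = \left(-115 + \frac{\left(1 + 3 \left(-4\right)\right)^{2}}{9 \left(-4\right)}\right)^{2} = \left(-115 + \frac{1}{9} \left(- \frac{1}{4}\right) \left(1 - 12\right)^{2}\right)^{2} = \left(-115 + \frac{1}{9} \left(- \frac{1}{4}\right) \left(-11\right)^{2}\right)^{2} = \left(-115 + \frac{1}{9} \left(- \frac{1}{4}\right) 121\right)^{2} = \left(-115 - \frac{121}{36}\right)^{2} = \left(- \frac{4261}{36}\right)^{2} = \frac{18156121}{1296}$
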